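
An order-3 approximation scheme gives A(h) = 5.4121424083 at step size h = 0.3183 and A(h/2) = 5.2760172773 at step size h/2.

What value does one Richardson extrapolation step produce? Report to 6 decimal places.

5.256571

r = 3, so 2^r = 8.
Weighted: 42.2081382184 − 5.4121424083 = 36.7959958101
36.7959958101 ÷ 7 = 5.2565708300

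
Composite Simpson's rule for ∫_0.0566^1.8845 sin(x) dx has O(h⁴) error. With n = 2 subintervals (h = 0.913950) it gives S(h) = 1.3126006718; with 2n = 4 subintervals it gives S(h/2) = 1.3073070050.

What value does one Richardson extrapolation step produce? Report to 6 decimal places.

1.306954

Method order is 4; weight 2^4 = 16.
Difference of the inputs: 1.3073070050 − 1.3126006718 = -0.0052936668
Correction (A(h/2) − A(h))/(16 − 1) = (-0.0052936668)/15 = -0.0003529111
R = A(h/2) + (A(h/2) − A(h))/15 = 1.3073070050 − 0.0003529111 = 1.3069540939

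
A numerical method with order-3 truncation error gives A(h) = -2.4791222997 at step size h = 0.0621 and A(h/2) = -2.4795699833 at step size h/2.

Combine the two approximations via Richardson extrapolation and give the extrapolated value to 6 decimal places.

Leading term ∝ h^3; use weight 8 = 2^3.
A(h/2) − A(h) = -2.4795699833 − (-2.4791222997) = -0.0004476836
Divide by 2^3 − 1 = 7: (-0.0004476836)/7 = -0.0000639548
R = -2.4795699833 − 0.0000639548 = -2.4796339381
Correction |R − A(h/2)| = 6.395e-05; gap |A(h/2) − A(h)| = 4.477e-04.

-2.479634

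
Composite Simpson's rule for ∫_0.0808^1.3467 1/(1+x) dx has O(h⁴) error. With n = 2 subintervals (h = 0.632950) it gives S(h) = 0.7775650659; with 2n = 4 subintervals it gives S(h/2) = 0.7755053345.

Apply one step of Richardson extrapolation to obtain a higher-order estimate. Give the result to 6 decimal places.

Error is O(h^4); halving h shrinks it by 2^4 = 16.
16*0.7755053345 = 12.4080853520; subtract 0.7775650659 → 11.6305202861
Divide by 2^4 − 1 = 15.
Extrapolated: 11.6305202861 / 15 = 0.7753680191

0.775368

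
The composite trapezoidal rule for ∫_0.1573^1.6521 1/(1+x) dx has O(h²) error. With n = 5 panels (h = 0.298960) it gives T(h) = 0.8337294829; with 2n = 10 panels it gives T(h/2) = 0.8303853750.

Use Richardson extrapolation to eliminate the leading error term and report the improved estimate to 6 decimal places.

0.829271

Error is O(h^2); halving h shrinks it by 2^2 = 4.
4*0.8303853750 − 0.8337294829 = 2.4878120171
Denominator 4 − 1 = 3.
R = 2.4878120171/3 = 0.8292706724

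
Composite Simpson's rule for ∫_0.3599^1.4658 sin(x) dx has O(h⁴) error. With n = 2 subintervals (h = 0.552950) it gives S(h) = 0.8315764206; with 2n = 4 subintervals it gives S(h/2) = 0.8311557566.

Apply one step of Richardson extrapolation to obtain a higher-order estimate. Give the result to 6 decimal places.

0.831128

Method order is 4; weight 2^4 = 16.
Top: 16(0.8311557566) − (0.8315764206) = 12.4669156850
12.4669156850 ÷ 15 = 0.8311277123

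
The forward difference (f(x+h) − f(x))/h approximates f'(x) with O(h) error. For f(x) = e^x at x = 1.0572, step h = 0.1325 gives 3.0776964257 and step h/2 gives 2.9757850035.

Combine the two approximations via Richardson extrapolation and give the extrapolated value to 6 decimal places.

The method has order 1: 2^1 = 2.
2×2.9757850035 − 3.0776964257 = 2.8738735813
Extrapolated: 2.8738735813 / 1 = 2.8738735813
Gap between inputs: 1.019e-01; correction applied: −0.1019114222.

2.873874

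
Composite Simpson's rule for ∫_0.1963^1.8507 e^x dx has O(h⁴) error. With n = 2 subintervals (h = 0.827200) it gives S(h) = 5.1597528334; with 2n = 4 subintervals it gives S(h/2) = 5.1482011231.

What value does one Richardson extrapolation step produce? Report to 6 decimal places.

5.147431

Method order is 4; weight 2^4 = 16.
Weighted: 82.3712179696 − 5.1597528334 = 77.2114651362
Denominator 16 − 1 = 15.
Result: 5.1474310091
Gap between inputs: 1.155e-02; correction applied: −0.0007701140.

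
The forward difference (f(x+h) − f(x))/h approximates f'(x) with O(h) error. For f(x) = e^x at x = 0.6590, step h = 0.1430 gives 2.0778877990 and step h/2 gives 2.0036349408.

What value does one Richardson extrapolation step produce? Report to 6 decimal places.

r = 1: numerator weight 2, denominator 1.
Top: 2(2.0036349408) − (2.0778877990) = 1.9293820826
Divide by 2^1 − 1 = 1.
(2 × 2.0036349408 − 2.0778877990)/(2 − 1) = 1.9293820826

1.929382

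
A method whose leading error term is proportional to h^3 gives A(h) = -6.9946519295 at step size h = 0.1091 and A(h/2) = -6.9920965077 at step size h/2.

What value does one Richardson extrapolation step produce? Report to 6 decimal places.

-6.991731

Method order is 3; weight 2^3 = 8.
A(h/2) − A(h) = -6.9920965077 − (-6.9946519295) = 0.0025554218
Correction (A(h/2) − A(h))/(8 − 1) = 0.0025554218/7 = 0.0003650603
R = A(h/2) + (A(h/2) − A(h))/7 = -6.9920965077 + 0.0003650603 = -6.9917314474
Correction |R − A(h/2)| = 3.651e-04; gap |A(h/2) − A(h)| = 2.555e-03.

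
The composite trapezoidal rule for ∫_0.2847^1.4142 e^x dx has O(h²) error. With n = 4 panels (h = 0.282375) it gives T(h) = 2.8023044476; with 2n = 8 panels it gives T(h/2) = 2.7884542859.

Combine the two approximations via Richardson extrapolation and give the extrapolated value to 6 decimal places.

2.783838

The method has order 2: 2^2 = 4.
Numerator 4 × A(h/2) − A(h) = 4 × 2.7884542859 − 2.8023044476 = 8.3515126960
Denominator 4 − 1 = 3.
Result: 2.7838375653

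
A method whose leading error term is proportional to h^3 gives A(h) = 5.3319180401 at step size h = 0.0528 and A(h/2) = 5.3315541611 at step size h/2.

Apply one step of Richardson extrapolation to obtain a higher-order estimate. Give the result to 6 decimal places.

Error is O(h^3); halving h shrinks it by 2^3 = 8.
2^3·A(h/2) = 42.6524332888; minus A(h) gives 37.3205152487.
Divide by 2^3 − 1 = 7.
(8·5.3315541611 − 5.3319180401)/(8 − 1) = 5.3315021784
Gap between inputs: 3.639e-04; correction applied: −0.0000519827.

5.331502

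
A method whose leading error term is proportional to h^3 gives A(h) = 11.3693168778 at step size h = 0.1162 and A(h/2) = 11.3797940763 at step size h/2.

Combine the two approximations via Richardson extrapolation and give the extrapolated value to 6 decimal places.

r = 3, so 2^r = 8.
A(h/2) − A(h) = 11.3797940763 − 11.3693168778 = 0.0104771985
Correction (A(h/2) − A(h))/(8 − 1) = 0.0104771985/7 = 0.0014967426
R = 11.3797940763 + 0.0014967426 = 11.3812908189
Gap between inputs: 1.048e-02; correction applied: +0.0014967426.

11.381291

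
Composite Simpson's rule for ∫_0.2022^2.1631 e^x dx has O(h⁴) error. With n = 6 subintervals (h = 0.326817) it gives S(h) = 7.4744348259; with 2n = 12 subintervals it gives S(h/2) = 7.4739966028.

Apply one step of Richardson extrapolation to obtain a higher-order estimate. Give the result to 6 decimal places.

7.473967

r = 4, so 2^r = 16.
Numerator 16*A(h/2) − A(h) = 16*7.4739966028 − 7.4744348259 = 112.1095108189
112.1095108189 ÷ 15 = 7.4739673879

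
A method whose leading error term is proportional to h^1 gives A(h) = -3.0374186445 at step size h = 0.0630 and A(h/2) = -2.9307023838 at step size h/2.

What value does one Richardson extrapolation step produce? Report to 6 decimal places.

Order 1 gives 2^r = 2 and 2^r − 1 = 1.
Top: 2(-2.9307023838) − (-3.0374186445) = -2.8239861231
Divide by 2^1 − 1 = 1.
Extrapolated: (-2.8239861231) / 1 = -2.8239861231

-2.823986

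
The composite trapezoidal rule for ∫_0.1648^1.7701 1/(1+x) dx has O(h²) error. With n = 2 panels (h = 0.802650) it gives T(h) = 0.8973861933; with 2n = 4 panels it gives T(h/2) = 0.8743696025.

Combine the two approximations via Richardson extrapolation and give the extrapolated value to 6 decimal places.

0.866697

Method order is 2; weight 2^2 = 4.
2^2×A(h/2) = 3.4974784100; minus A(h) gives 2.6000922167.
Denominator 4 − 1 = 3.
2.6000922167 ÷ 3 = 0.8666974056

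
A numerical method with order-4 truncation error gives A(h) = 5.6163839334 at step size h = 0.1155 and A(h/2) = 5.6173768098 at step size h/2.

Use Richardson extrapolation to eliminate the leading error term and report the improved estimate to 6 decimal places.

r = 4: numerator weight 16, denominator 15.
Weighted: 89.8780289568 − 5.6163839334 = 84.2616450234
R = 84.2616450234/15 = 5.6174430016

5.617443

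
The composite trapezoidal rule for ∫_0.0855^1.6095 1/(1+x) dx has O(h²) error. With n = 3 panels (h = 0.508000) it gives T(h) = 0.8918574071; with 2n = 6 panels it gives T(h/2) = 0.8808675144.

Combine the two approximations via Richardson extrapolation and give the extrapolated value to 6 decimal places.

r = 2: numerator weight 4, denominator 3.
4 × 0.8808675144 = 3.5234700576; subtract 0.8918574071 → 2.6316126505
Divide by 2^2 − 1 = 3.
So the Richardson estimate is 0.8772042168.
Shift from A(h/2): −0.0036632976.

0.877204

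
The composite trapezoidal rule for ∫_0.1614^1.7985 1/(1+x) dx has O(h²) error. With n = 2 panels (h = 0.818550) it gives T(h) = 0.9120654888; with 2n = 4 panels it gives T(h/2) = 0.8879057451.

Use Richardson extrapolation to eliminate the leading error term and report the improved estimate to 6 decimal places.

Order 2 gives 2^r = 4 and 2^r − 1 = 3.
Difference of the inputs: 0.8879057451 − 0.9120654888 = -0.0241597437
Correction (A(h/2) − A(h))/(4 − 1) = (-0.0241597437)/3 = -0.0080532479
R = 0.8879057451 − 0.0080532479 = 0.8798524972

0.879852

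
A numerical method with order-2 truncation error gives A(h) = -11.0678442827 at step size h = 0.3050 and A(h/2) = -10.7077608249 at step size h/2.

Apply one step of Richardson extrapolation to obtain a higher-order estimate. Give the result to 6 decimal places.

-10.587733

Error is O(h^2); halving h shrinks it by 2^2 = 4.
4×(-10.7077608249) = -42.8310432996; (-42.8310432996) − (-11.0678442827) = -31.7631990169
R = (-31.7631990169)/3 = -10.5877330056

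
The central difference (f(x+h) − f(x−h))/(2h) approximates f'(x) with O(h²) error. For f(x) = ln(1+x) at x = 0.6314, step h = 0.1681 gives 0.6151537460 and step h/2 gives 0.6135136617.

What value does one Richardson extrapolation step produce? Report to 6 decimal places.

With r = 2 the leading error scales as h^2, so the weight is 2^2 = 4.
Numerator 4*A(h/2) − A(h) = 4*0.6135136617 − 0.6151537460 = 1.8389009008
Divide by 2^2 − 1 = 3.
R = 1.8389009008/3 = 0.6129669669

0.612967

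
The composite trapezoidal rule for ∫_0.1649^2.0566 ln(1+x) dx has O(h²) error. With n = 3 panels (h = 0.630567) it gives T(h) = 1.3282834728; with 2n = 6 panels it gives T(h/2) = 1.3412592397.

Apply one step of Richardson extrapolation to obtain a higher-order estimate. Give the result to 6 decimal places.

Method order is 2; weight 2^2 = 4.
Difference of the inputs: 1.3412592397 − 1.3282834728 = 0.0129757669
Correction (A(h/2) − A(h))/(4 − 1) = 0.0129757669/3 = 0.0043252556
R = A(h/2) + (A(h/2) − A(h))/3 = 1.3412592397 + 0.0043252556 = 1.3455844953

1.345584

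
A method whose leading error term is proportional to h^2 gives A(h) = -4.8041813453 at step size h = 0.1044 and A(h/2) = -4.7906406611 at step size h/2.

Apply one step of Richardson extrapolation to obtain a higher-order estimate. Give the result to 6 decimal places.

With r = 2 the leading error scales as h^2, so the weight is 2^2 = 4.
4·(-4.7906406611) = -19.1625626444; (-19.1625626444) − (-4.8041813453) = -14.3583812991
(-14.3583812991) ÷ 3 = -4.7861270997
Gap between inputs: 1.354e-02; correction applied: +0.0045135614.

-4.786127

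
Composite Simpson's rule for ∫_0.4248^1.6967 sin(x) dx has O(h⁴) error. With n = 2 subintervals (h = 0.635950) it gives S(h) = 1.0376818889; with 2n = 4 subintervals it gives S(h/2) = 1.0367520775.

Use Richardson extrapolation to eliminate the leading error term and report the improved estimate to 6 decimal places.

Method order is 4; weight 2^4 = 16.
16×1.0367520775 = 16.5880332400; 16.5880332400 − 1.0376818889 = 15.5503513511
Denominator 16 − 1 = 15.
So the Richardson estimate is 1.0366900901.
Gap between inputs: 9.298e-04; correction applied: −0.0000619874.

1.036690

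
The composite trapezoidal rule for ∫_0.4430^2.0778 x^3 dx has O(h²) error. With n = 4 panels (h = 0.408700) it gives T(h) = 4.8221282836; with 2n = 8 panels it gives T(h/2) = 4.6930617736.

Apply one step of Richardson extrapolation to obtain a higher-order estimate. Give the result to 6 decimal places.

4.650040

r = 2: numerator weight 4, denominator 3.
4×4.6930617736 − 4.8221282836 = 13.9501188108
R = 13.9501188108/3 = 4.6500396036
Gap between inputs: 1.291e-01; correction applied: −0.0430221700.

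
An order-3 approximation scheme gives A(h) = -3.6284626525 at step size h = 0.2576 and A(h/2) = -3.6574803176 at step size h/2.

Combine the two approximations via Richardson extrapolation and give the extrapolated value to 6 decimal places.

-3.661626

r = 3, so 2^r = 8.
Numerator 8 × A(h/2) − A(h) = 8 × (-3.6574803176) − (-3.6284626525) = -25.6313798883
Divide by 2^3 − 1 = 7.
(8 × (-3.6574803176) − (-3.6284626525))/(8 − 1) = -3.6616256983
Correction |R − A(h/2)| = 4.145e-03; gap |A(h/2) − A(h)| = 2.902e-02.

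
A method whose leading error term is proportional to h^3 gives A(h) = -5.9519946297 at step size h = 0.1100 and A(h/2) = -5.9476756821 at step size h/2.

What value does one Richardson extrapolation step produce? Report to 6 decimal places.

-5.947059

Order 3 gives 2^r = 8 and 2^r − 1 = 7.
A(h/2) − A(h) = -5.9476756821 − (-5.9519946297) = 0.0043189476
Correction (A(h/2) − A(h))/(8 − 1) = 0.0043189476/7 = 0.0006169925
R = A(h/2) + (A(h/2) − A(h))/7 = -5.9476756821 + 0.0006169925 = -5.9470586896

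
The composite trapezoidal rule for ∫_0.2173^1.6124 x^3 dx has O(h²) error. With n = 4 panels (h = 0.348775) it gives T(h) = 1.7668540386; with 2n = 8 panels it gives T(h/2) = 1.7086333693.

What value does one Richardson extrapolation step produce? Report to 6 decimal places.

Error is O(h^2); halving h shrinks it by 2^2 = 4.
4×1.7086333693 = 6.8345334772; 6.8345334772 − 1.7668540386 = 5.0676794386
Divide by 2^2 − 1 = 3.
Result: 1.6892264795

1.689226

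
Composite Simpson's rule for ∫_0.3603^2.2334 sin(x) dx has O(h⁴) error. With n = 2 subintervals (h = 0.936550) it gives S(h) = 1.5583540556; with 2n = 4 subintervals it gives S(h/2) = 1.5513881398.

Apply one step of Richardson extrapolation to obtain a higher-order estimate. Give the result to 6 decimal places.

1.550924

Leading term ∝ h^4; use weight 16 = 2^4.
Numerator 16 × A(h/2) − A(h) = 16 × 1.5513881398 − 1.5583540556 = 23.2638561812
Divide by 2^4 − 1 = 15.
(16 × 1.5513881398 − 1.5583540556)/(16 − 1) = 1.5509237454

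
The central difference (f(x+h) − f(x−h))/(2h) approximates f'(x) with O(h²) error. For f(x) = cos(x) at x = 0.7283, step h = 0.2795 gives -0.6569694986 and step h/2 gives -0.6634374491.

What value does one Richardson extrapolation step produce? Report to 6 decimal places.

Method order is 2; weight 2^2 = 4.
4×(-0.6634374491) = -2.6537497964; subtract (-0.6569694986) → -1.9967802978
Denominator 4 − 1 = 3.
Result: -0.6655934326
Shift from A(h/2): −0.0021559835.

-0.665593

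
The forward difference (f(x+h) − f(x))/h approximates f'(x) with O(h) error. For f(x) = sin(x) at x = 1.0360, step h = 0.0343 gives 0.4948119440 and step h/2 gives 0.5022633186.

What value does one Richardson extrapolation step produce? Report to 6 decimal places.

r = 1: numerator weight 2, denominator 1.
2 × 0.5022633186 = 1.0045266372; subtract 0.4948119440 → 0.5097146932
Divide by 2^1 − 1 = 1.
Result: 0.5097146932

0.509715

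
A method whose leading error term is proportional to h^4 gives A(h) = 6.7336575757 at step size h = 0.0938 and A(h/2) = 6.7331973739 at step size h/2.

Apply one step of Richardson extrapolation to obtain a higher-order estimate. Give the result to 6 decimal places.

Order 4 gives 2^r = 16 and 2^r − 1 = 15.
Weighted: 107.7311579824 − 6.7336575757 = 100.9975004067
Divide by 2^4 − 1 = 15.
Extrapolated: 100.9975004067 / 15 = 6.7331666938
Gap between inputs: 4.602e-04; correction applied: −0.0000306801.

6.733167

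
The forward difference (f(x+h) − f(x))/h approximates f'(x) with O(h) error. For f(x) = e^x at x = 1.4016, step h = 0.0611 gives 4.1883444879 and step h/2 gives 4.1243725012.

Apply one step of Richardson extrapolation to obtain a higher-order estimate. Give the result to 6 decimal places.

Method order is 1; weight 2^1 = 2.
A(h/2) − A(h) = 4.1243725012 − 4.1883444879 = -0.0639719867
Correction (A(h/2) − A(h))/(2 − 1) = (-0.0639719867)/1 = -0.0639719867
R = A(h/2) + (A(h/2) − A(h))/1 = 4.1243725012 − 0.0639719867 = 4.0604005145
Shift from A(h/2): −0.0639719867.

4.060401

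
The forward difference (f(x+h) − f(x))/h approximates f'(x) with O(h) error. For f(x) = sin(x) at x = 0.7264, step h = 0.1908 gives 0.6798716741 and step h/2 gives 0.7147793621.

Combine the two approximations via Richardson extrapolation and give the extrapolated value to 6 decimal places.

0.749687

Method order is 1; weight 2^1 = 2.
Numerator 2*A(h/2) − A(h) = 2*0.7147793621 − 0.6798716741 = 0.7496870501
0.7496870501 ÷ 1 = 0.7496870501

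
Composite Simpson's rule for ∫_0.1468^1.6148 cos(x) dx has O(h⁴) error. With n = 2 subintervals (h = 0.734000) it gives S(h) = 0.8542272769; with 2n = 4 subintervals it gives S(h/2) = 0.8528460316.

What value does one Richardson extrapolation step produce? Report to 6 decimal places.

0.852754

r = 4, so 2^r = 16.
2^4×A(h/2) = 13.6455365056; minus A(h) gives 12.7913092287.
Denominator 16 − 1 = 15.
12.7913092287 ÷ 15 = 0.8527539486
Shift from A(h/2): −0.0000920830.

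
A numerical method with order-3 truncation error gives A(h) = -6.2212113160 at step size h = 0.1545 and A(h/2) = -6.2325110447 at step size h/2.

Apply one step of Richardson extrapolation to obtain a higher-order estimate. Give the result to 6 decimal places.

-6.234125

With r = 3 the leading error scales as h^3, so the weight is 2^3 = 8.
8×(-6.2325110447) = -49.8600883576; (-49.8600883576) − (-6.2212113160) = -43.6388770416
(-43.6388770416) ÷ 7 = -6.2341252917
Gap between inputs: 1.130e-02; correction applied: −0.0016142470.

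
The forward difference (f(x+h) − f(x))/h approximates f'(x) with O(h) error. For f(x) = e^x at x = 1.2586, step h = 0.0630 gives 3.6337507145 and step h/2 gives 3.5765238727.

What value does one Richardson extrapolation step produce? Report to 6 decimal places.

3.519297

r = 1, so 2^r = 2.
A(h/2) − A(h) = 3.5765238727 − 3.6337507145 = -0.0572268418
Divide by 2^1 − 1 = 1: (-0.0572268418)/1 = -0.0572268418
R = 3.5765238727 − 0.0572268418 = 3.5192970309
Correction |R − A(h/2)| = 5.723e-02; gap |A(h/2) − A(h)| = 5.723e-02.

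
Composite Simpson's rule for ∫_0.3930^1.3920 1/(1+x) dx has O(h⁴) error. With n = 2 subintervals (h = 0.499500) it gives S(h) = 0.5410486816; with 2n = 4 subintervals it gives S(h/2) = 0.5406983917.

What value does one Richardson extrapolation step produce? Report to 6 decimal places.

0.540675

r = 4, so 2^r = 16.
16·0.5406983917 − 0.5410486816 = 8.1101255856
(16·0.5406983917 − 0.5410486816)/(16 − 1) = 0.5406750390
Gap between inputs: 3.503e-04; correction applied: −0.0000233527.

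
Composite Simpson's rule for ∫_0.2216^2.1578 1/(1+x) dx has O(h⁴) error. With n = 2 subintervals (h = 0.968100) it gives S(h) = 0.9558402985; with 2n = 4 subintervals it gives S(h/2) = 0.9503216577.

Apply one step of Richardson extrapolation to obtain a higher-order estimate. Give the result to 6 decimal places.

The method has order 4: 2^4 = 16.
Numerator 16 × A(h/2) − A(h) = 16 × 0.9503216577 − 0.9558402985 = 14.2493062247
Divide by 2^4 − 1 = 15.
So the Richardson estimate is 0.9499537483.

0.949954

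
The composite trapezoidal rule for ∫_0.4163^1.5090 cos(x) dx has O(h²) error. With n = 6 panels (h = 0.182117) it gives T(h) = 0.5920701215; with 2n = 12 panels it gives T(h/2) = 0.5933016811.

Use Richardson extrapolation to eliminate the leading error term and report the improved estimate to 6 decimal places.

0.593712

Order 2 gives 2^r = 4 and 2^r − 1 = 3.
4×0.5933016811 = 2.3732067244; 2.3732067244 − 0.5920701215 = 1.7811366029
Divide by 2^2 − 1 = 3.
Extrapolated: 1.7811366029 / 3 = 0.5937122010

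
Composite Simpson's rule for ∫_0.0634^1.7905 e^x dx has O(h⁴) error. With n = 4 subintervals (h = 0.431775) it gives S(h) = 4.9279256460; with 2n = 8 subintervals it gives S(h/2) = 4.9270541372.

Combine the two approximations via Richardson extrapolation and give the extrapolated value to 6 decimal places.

4.926996

r = 4: numerator weight 16, denominator 15.
16·4.9270541372 = 78.8328661952; 78.8328661952 − 4.9279256460 = 73.9049405492
(16·4.9270541372 − 4.9279256460)/(16 − 1) = 4.9269960366
Gap between inputs: 8.715e-04; correction applied: −0.0000581006.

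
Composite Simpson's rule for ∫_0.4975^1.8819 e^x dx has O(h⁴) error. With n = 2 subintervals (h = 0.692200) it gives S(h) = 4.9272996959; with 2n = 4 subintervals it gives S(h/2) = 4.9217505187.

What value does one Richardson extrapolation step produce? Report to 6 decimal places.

r = 4: numerator weight 16, denominator 15.
16 × 4.9217505187 = 78.7480082992; 78.7480082992 − 4.9272996959 = 73.8207086033
Denominator 16 − 1 = 15.
Result: 4.9213805736

4.921381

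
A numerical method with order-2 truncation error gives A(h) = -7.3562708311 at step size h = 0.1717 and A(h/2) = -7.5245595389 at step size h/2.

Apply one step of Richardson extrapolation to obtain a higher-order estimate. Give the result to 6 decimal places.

-7.580656

Leading term ∝ h^2; use weight 4 = 2^2.
2^2×A(h/2) = -30.0982381556; minus A(h) gives -22.7419673245.
Extrapolated: (-22.7419673245) / 3 = -7.5806557748
Gap between inputs: 1.683e-01; correction applied: −0.0560962359.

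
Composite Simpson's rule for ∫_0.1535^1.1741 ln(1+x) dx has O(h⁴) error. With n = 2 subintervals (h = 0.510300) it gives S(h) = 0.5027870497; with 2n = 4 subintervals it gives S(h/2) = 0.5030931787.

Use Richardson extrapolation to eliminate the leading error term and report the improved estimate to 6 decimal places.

With r = 4 the leading error scales as h^4, so the weight is 2^4 = 16.
Numerator 16×A(h/2) − A(h) = 16×0.5030931787 − 0.5027870497 = 7.5467038095
Divide by 2^4 − 1 = 15.
(16×0.5030931787 − 0.5027870497)/(16 − 1) = 0.5031135873

0.503114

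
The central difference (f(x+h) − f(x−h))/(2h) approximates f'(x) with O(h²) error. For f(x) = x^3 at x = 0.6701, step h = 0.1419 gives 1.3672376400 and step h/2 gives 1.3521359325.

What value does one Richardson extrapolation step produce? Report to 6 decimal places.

Order 2 gives 2^r = 4 and 2^r − 1 = 3.
2^2·A(h/2) = 5.4085437300; minus A(h) gives 4.0413060900.
Divide by 2^2 − 1 = 3.
(4·1.3521359325 − 1.3672376400)/(4 − 1) = 1.3471020300

1.347102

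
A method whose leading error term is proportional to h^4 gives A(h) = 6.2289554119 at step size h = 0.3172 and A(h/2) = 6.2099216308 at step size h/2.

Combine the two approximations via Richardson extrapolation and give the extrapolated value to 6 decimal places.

6.208653

r = 4, so 2^r = 16.
A(h/2) − A(h) = 6.2099216308 − 6.2289554119 = -0.0190337811
Divide by 2^4 − 1 = 15: (-0.0190337811)/15 = -0.0012689187
R = 6.2099216308 − 0.0012689187 = 6.2086527121
Correction |R − A(h/2)| = 1.269e-03; gap |A(h/2) − A(h)| = 1.903e-02.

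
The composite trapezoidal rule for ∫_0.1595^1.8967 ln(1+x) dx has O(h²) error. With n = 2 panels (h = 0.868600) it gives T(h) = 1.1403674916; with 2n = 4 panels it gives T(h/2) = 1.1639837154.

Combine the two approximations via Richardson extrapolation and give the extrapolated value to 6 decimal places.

1.171856

With r = 2 the leading error scales as h^2, so the weight is 2^2 = 4.
Difference of the inputs: 1.1639837154 − 1.1403674916 = 0.0236162238
Correction (A(h/2) − A(h))/(4 − 1) = 0.0236162238/3 = 0.0078720746
R = A(h/2) + (A(h/2) − A(h))/3 = 1.1639837154 + 0.0078720746 = 1.1718557900
Gap between inputs: 2.362e-02; correction applied: +0.0078720746.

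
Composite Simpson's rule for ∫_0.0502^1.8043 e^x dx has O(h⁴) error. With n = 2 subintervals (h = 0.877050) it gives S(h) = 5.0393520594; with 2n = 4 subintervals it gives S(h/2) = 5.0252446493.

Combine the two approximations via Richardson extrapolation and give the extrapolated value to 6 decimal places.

With r = 4 the leading error scales as h^4, so the weight is 2^4 = 16.
Weighted: 80.4039143888 − 5.0393520594 = 75.3645623294
Denominator 16 − 1 = 15.
Extrapolated: 75.3645623294 / 15 = 5.0243041553

5.024304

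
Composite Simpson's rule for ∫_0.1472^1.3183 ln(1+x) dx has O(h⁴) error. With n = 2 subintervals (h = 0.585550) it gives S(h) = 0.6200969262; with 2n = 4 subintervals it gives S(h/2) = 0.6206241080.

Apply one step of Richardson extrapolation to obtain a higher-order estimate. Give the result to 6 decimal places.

0.620659

r = 4: numerator weight 16, denominator 15.
Weighted: 9.9299857280 − 0.6200969262 = 9.3098888018
Denominator 16 − 1 = 15.
(16×0.6206241080 − 0.6200969262)/(16 − 1) = 0.6206592535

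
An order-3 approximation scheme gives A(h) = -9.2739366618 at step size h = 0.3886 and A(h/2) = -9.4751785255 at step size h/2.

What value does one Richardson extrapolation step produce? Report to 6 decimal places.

-9.503927

With r = 3 the leading error scales as h^3, so the weight is 2^3 = 8.
2^3·A(h/2) = -75.8014282040; minus A(h) gives -66.5274915422.
Divide by 2^3 − 1 = 7.
So the Richardson estimate is -9.5039273632.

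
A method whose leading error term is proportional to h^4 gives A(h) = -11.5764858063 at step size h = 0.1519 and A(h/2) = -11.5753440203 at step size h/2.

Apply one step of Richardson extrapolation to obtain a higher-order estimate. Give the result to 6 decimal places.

-11.575268

Error is O(h^4); halving h shrinks it by 2^4 = 16.
A(h/2) − A(h) = -11.5753440203 − (-11.5764858063) = 0.0011417860
Divide by 2^4 − 1 = 15: 0.0011417860/15 = 0.0000761191
R = -11.5753440203 + 0.0000761191 = -11.5752679012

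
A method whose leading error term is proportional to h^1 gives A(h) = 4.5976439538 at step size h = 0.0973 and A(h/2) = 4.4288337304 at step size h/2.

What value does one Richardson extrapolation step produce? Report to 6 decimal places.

4.260024

With r = 1 the leading error scales as h^1, so the weight is 2^1 = 2.
Weighted: 8.8576674608 − 4.5976439538 = 4.2600235070
Extrapolated: 4.2600235070 / 1 = 4.2600235070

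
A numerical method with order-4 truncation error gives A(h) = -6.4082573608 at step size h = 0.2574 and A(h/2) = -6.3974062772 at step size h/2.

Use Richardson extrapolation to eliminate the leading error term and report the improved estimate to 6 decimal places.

r = 4, so 2^r = 16.
Difference of the inputs: -6.3974062772 − (-6.4082573608) = 0.0108510836
Correction (A(h/2) − A(h))/(16 − 1) = 0.0108510836/15 = 0.0007234056
R = A(h/2) + (A(h/2) − A(h))/15 = -6.3974062772 + 0.0007234056 = -6.3966828716

-6.396683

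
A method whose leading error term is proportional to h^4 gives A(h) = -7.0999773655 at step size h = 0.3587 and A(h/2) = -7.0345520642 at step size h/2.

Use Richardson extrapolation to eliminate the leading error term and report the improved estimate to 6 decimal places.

-7.030190

Error is O(h^4); halving h shrinks it by 2^4 = 16.
16*(-7.0345520642) = -112.5528330272; (-112.5528330272) − (-7.0999773655) = -105.4528556617
Denominator 16 − 1 = 15.
Result: -7.0301903774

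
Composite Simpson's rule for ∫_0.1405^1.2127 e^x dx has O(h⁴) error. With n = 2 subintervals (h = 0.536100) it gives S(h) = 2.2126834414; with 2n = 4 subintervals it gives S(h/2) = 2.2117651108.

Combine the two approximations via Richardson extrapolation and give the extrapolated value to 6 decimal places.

2.211704

Order 4 gives 2^r = 16 and 2^r − 1 = 15.
A(h/2) − A(h) = 2.2117651108 − 2.2126834414 = -0.0009183306
Correction (A(h/2) − A(h))/(16 − 1) = (-0.0009183306)/15 = -0.0000612220
R = 2.2117651108 − 0.0000612220 = 2.2117038888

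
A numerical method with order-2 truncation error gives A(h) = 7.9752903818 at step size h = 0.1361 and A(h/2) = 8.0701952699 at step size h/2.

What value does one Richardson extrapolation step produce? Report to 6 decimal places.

With r = 2 the leading error scales as h^2, so the weight is 2^2 = 4.
Difference of the inputs: 8.0701952699 − 7.9752903818 = 0.0949048881
Correction (A(h/2) − A(h))/(4 − 1) = 0.0949048881/3 = 0.0316349627
R = 8.0701952699 + 0.0316349627 = 8.1018302326
Correction |R − A(h/2)| = 3.163e-02; gap |A(h/2) − A(h)| = 9.490e-02.

8.101830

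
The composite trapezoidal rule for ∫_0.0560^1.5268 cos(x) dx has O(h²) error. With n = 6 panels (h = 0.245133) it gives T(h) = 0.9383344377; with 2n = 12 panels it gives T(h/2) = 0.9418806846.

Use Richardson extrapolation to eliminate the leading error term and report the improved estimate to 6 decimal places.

0.943063

Order 2 gives 2^r = 4 and 2^r − 1 = 3.
2^2×A(h/2) = 3.7675227384; minus A(h) gives 2.8291883007.
Denominator 4 − 1 = 3.
So the Richardson estimate is 0.9430627669.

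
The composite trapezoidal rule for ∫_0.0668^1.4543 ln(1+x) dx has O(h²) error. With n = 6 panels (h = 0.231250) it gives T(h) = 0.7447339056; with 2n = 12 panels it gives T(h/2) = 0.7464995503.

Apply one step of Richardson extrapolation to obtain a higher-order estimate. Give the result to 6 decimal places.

Method order is 2; weight 2^2 = 4.
Top: 4(0.7464995503) − (0.7447339056) = 2.2412642956
Extrapolated: 2.2412642956 / 3 = 0.7470880985
Shift from A(h/2): +0.0005885482.

0.747088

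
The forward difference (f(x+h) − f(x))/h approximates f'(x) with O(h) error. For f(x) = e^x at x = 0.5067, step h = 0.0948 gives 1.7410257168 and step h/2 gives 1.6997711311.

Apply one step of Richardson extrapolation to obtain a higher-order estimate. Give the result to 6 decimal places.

r = 1, so 2^r = 2.
2·1.6997711311 = 3.3995422622; subtract 1.7410257168 → 1.6585165454
Denominator 2 − 1 = 1.
1.6585165454 ÷ 1 = 1.6585165454

1.658517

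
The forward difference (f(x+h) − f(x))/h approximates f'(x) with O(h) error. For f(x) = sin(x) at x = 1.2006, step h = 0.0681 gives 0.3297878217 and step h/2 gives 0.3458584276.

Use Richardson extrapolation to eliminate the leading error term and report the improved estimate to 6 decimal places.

0.361929

Error is O(h^1); halving h shrinks it by 2^1 = 2.
2×0.3458584276 = 0.6917168552; subtract 0.3297878217 → 0.3619290335
Denominator 2 − 1 = 1.
R = 0.3619290335/1 = 0.3619290335
Gap between inputs: 1.607e-02; correction applied: +0.0160706059.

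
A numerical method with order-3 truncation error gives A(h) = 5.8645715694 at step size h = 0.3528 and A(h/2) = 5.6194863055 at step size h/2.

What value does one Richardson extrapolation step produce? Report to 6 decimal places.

Order 3 gives 2^r = 8 and 2^r − 1 = 7.
2^3*A(h/2) = 44.9558904440; minus A(h) gives 39.0913188746.
Denominator 8 − 1 = 7.
(8*5.6194863055 − 5.8645715694)/(8 − 1) = 5.5844741249

5.584474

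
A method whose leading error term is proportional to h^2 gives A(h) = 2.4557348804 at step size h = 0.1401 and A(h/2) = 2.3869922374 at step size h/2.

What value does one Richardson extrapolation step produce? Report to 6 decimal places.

Leading term ∝ h^2; use weight 4 = 2^2.
A(h/2) − A(h) = 2.3869922374 − 2.4557348804 = -0.0687426430
Divide by 2^2 − 1 = 3: (-0.0687426430)/3 = -0.0229142143
R = A(h/2) + (A(h/2) − A(h))/3 = 2.3869922374 − 0.0229142143 = 2.3640780231
Correction |R − A(h/2)| = 2.291e-02; gap |A(h/2) − A(h)| = 6.874e-02.

2.364078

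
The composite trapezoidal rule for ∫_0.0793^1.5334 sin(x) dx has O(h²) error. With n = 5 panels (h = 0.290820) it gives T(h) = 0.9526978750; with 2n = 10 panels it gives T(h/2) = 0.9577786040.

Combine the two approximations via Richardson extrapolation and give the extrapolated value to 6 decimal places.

The method has order 2: 2^2 = 4.
4*0.9577786040 − 0.9526978750 = 2.8784165410
Divide by 2^2 − 1 = 3.
(4*0.9577786040 − 0.9526978750)/(4 − 1) = 0.9594721803

0.959472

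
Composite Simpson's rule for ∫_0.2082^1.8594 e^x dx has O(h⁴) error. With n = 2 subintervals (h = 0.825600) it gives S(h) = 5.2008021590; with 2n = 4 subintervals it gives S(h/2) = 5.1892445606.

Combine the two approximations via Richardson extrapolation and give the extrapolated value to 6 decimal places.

5.188474

r = 4, so 2^r = 16.
A(h/2) − A(h) = 5.1892445606 − 5.2008021590 = -0.0115575984
Correction (A(h/2) − A(h))/(16 − 1) = (-0.0115575984)/15 = -0.0007705066
R = 5.1892445606 − 0.0007705066 = 5.1884740540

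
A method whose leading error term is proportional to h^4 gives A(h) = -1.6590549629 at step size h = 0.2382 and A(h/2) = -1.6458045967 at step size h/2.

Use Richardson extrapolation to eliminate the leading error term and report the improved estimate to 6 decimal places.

Error is O(h^4); halving h shrinks it by 2^4 = 16.
16·(-1.6458045967) = -26.3328735472; subtract (-1.6590549629) → -24.6738185843
Divide by 2^4 − 1 = 15.
(16·(-1.6458045967) − (-1.6590549629))/(16 − 1) = -1.6449212390

-1.644921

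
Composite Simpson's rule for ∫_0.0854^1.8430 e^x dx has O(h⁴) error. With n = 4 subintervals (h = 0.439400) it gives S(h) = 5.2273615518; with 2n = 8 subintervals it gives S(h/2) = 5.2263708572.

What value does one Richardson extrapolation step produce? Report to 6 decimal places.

5.226305

With r = 4 the leading error scales as h^4, so the weight is 2^4 = 16.
Top: 16(5.2263708572) − (5.2273615518) = 78.3945721634
R = 78.3945721634/15 = 5.2263048109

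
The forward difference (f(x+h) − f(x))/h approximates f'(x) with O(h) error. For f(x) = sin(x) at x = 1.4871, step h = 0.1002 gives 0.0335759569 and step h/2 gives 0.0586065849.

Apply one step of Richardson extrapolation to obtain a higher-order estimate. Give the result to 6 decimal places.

With r = 1 the leading error scales as h^1, so the weight is 2^1 = 2.
Top: 2(0.0586065849) − (0.0335759569) = 0.0836372129
Divide by 2^1 − 1 = 1.
0.0836372129 ÷ 1 = 0.0836372129
Gap between inputs: 2.503e-02; correction applied: +0.0250306280.

0.083637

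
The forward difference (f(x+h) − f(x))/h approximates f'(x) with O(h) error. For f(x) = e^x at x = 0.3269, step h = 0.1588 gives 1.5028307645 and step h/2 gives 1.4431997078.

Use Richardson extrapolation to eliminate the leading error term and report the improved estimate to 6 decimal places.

With r = 1 the leading error scales as h^1, so the weight is 2^1 = 2.
2·1.4431997078 − 1.5028307645 = 1.3835686511
Denominator 2 − 1 = 1.
1.3835686511 ÷ 1 = 1.3835686511

1.383569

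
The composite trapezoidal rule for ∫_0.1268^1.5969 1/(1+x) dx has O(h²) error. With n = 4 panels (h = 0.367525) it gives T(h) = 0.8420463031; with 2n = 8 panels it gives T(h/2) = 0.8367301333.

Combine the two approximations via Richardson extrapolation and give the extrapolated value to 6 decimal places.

0.834958

Leading term ∝ h^2; use weight 4 = 2^2.
4×0.8367301333 = 3.3469205332; 3.3469205332 − 0.8420463031 = 2.5048742301
2.5048742301 ÷ 3 = 0.8349580767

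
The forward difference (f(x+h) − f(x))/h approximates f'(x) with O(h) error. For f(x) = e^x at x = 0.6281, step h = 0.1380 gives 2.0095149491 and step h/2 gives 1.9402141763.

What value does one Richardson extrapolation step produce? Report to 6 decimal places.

1.870913

Error is O(h^1); halving h shrinks it by 2^1 = 2.
2^1·A(h/2) = 3.8804283526; minus A(h) gives 1.8709134035.
1.8709134035 ÷ 1 = 1.8709134035
Shift from A(h/2): −0.0693007728.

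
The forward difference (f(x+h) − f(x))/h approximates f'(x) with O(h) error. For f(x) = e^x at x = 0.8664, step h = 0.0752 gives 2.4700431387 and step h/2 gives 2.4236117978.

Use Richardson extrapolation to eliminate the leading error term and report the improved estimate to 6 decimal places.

Order 1 gives 2^r = 2 and 2^r − 1 = 1.
Weighted: 4.8472235956 − 2.4700431387 = 2.3771804569
Denominator 2 − 1 = 1.
2.3771804569 ÷ 1 = 2.3771804569

2.377180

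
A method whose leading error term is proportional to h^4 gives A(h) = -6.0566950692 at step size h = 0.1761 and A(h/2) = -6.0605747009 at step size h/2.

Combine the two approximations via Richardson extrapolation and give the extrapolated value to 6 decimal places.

-6.060833

Method order is 4; weight 2^4 = 16.
16 × (-6.0605747009) − (-6.0566950692) = -90.9125001452
Divide by 2^4 − 1 = 15.
R = (-90.9125001452)/15 = -6.0608333430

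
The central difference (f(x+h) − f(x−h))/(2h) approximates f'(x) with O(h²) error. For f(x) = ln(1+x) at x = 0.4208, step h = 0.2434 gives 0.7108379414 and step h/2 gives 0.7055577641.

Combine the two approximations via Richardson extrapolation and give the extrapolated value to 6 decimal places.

r = 2, so 2^r = 4.
Top: 4(0.7055577641) − (0.7108379414) = 2.1113931150
Divide by 2^2 − 1 = 3.
Extrapolated: 2.1113931150 / 3 = 0.7037977050
Gap between inputs: 5.280e-03; correction applied: −0.0017600591.

0.703798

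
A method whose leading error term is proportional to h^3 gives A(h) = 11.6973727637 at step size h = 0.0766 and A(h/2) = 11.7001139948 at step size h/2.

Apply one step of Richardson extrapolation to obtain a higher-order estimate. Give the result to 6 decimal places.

The method has order 3: 2^3 = 8.
8×11.7001139948 − 11.6973727637 = 81.9035391947
81.9035391947 ÷ 7 = 11.7005055992
Shift from A(h/2): +0.0003916044.

11.700506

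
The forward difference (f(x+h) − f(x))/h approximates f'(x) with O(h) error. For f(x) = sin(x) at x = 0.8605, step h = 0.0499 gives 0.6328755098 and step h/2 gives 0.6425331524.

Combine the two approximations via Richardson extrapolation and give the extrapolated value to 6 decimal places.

0.652191

With r = 1 the leading error scales as h^1, so the weight is 2^1 = 2.
Difference of the inputs: 0.6425331524 − 0.6328755098 = 0.0096576426
Correction (A(h/2) − A(h))/(2 − 1) = 0.0096576426/1 = 0.0096576426
R = 0.6425331524 + 0.0096576426 = 0.6521907950
Correction |R − A(h/2)| = 9.658e-03; gap |A(h/2) − A(h)| = 9.658e-03.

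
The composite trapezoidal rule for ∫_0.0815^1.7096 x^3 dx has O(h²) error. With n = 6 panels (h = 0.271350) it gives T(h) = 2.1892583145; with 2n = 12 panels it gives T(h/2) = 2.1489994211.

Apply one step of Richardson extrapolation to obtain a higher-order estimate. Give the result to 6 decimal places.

With r = 2 the leading error scales as h^2, so the weight is 2^2 = 4.
Numerator 4×A(h/2) − A(h) = 4×2.1489994211 − 2.1892583145 = 6.4067393699
(4×2.1489994211 − 2.1892583145)/(4 − 1) = 2.1355797900
Correction |R − A(h/2)| = 1.342e-02; gap |A(h/2) − A(h)| = 4.026e-02.

2.135580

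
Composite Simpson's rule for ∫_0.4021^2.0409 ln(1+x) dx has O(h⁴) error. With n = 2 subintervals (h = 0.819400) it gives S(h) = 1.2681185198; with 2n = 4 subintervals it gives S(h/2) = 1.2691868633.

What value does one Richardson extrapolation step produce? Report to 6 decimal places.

Method order is 4; weight 2^4 = 16.
16·1.2691868633 = 20.3069898128; subtract 1.2681185198 → 19.0388712930
Extrapolated: 19.0388712930 / 15 = 1.2692580862

1.269258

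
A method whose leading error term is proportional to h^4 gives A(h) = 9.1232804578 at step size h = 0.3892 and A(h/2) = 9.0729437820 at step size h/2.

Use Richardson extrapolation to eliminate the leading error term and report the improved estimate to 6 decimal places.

9.069588

With r = 4 the leading error scales as h^4, so the weight is 2^4 = 16.
Difference of the inputs: 9.0729437820 − 9.1232804578 = -0.0503366758
Correction (A(h/2) − A(h))/(16 − 1) = (-0.0503366758)/15 = -0.0033557784
R = A(h/2) + (A(h/2) − A(h))/15 = 9.0729437820 − 0.0033557784 = 9.0695880036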